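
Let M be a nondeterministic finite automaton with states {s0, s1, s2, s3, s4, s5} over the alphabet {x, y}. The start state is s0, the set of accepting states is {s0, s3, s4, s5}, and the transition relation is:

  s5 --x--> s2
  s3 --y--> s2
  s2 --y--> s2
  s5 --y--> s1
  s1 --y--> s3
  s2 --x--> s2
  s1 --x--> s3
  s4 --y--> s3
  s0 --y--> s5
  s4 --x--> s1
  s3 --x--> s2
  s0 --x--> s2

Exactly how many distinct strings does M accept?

The useful subgraph on states {s0, s1, s3, s5} is acyclic, so L(M) is finite; the longest accepting path visits 4 useful states, giving maximum string length 3.
Counting accepting paths from s0 by length: 1 of length 0, 1 of length 1, 2 of length 3. Total 4.

4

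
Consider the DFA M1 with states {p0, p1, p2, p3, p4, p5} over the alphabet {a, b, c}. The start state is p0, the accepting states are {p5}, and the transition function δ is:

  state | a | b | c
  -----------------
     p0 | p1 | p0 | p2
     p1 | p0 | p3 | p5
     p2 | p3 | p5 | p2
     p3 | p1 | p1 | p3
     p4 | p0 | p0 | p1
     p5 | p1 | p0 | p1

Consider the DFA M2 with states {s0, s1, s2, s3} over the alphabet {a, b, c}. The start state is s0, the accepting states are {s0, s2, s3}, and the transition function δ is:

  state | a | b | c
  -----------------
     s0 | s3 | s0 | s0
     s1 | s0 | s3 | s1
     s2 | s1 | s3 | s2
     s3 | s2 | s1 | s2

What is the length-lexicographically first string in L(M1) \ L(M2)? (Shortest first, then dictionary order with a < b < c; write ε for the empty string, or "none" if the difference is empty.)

The string aaac is accepted by M1 but not by M2.
No shorter string lies in the difference, and aaac is the lexicographically first length-4 string in L(M1) \ L(M2).

aaac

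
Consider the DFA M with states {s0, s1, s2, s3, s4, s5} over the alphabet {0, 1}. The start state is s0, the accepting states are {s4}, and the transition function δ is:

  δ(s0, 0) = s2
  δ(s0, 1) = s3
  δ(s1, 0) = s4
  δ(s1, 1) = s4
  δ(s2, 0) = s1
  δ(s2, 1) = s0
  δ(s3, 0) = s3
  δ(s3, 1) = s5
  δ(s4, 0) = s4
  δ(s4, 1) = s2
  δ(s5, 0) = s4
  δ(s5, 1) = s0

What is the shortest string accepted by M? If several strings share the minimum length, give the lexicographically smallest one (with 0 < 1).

000

A breadth-first search from s0 reaches an accepting state first via the path s0 → s2 → s1 → s4 on input 000.
No string of length < 3 is accepted (BFS exhausts all shorter strings without reaching an accepting state), and 000 is the lexicographically least accepting string of length 3.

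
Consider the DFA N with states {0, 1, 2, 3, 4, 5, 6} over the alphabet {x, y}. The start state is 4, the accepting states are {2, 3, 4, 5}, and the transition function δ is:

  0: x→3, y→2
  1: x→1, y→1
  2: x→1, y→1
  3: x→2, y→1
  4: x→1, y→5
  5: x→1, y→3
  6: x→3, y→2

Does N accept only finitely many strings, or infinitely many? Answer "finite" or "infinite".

finite

The useful states (reachable from 4 and able to reach an accepting state) are {2, 3, 4, 5}.
Restricted to these states the transition graph has no cycle, so every accepting path has bounded length and L is finite.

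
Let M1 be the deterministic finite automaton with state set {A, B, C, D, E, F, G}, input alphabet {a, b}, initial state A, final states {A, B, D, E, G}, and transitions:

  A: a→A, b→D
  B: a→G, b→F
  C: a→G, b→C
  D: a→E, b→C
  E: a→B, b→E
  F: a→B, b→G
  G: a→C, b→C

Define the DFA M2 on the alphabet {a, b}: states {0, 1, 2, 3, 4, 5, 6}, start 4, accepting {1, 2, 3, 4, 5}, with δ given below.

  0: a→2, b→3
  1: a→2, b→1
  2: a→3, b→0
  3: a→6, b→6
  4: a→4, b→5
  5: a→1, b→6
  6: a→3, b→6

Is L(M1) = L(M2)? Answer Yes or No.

Yes

Exploring the product automaton M1 × M2 from the start pair (A, 4), following both machines on each input symbol, reaches 7 state pairs: (A, 4), (D, 5), (E, 1), (C, 6), (B, 2), (G, 3), (F, 0).
M1 accepts in {A, B, D, E, G} and M2 accepts in {1, 2, 3, 4, 5}. In every reachable pair the two components are either both accepting — (A, 4), (D, 5), (E, 1), (B, 2), (G, 3) — or both non-accepting, so no string is accepted by exactly one of the machines: L(M1) \ L(M2) and L(M2) \ L(M1) are both empty.
Hence every string is accepted by M1 iff it is accepted by M2, and the two languages coincide.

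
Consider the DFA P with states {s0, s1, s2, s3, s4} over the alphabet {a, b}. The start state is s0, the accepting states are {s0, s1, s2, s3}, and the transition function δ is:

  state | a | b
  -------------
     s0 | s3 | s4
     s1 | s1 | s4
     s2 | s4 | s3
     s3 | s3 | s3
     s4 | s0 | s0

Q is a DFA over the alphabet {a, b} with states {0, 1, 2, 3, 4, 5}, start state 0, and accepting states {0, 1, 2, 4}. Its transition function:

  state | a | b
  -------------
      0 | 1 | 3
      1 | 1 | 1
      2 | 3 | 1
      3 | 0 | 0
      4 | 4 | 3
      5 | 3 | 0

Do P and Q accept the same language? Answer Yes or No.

Yes

Exploring the product automaton P × Q from the start pair (s0, 0), following both machines on each input symbol, reaches 3 state pairs: (s0, 0), (s3, 1), (s4, 3).
P accepts in {s0, s1, s2, s3} and Q accepts in {0, 1, 2, 4}. In every reachable pair the two components are either both accepting — (s0, 0), (s3, 1) — or both non-accepting, so no string is accepted by exactly one of the machines: L(P) \ L(Q) and L(Q) \ L(P) are both empty.
Hence every string is accepted by P iff it is accepted by Q, and the two languages coincide.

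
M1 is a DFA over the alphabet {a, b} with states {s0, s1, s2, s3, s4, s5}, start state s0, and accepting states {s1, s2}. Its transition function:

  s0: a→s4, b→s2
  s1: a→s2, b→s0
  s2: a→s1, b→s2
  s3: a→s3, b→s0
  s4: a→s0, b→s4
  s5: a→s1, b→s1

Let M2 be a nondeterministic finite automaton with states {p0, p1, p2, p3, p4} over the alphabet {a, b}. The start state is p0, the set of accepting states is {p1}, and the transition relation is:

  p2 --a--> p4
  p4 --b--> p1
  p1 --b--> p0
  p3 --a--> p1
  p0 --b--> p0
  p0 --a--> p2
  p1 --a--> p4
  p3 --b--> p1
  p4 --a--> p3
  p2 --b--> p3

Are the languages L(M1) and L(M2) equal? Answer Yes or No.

The string b is accepted by M1 but rejected by M2.
So L(M1) ≠ L(M2).

No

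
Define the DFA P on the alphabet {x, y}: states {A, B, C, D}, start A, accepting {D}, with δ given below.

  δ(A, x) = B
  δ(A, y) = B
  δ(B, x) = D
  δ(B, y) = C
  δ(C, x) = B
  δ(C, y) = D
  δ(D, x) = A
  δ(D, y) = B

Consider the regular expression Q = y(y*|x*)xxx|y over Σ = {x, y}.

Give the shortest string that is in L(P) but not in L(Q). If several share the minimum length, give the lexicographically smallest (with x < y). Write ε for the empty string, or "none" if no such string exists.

The string xx is accepted by P but not by Q.
No shorter string lies in the difference, and xx is the lexicographically first length-2 string in L(P) \ L(Q).

xx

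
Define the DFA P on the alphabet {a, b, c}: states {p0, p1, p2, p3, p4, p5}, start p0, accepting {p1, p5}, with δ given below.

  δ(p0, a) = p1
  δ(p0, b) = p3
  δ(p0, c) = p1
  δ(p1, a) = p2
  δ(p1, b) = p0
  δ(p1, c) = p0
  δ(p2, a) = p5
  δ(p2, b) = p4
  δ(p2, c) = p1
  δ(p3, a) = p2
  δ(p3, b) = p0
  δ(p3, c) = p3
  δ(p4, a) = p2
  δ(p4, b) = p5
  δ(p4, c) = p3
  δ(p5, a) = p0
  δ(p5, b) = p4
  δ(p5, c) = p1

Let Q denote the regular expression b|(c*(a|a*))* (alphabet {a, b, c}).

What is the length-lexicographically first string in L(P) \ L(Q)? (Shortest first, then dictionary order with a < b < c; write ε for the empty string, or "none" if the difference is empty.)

The string aba is accepted by P but not by Q.
No shorter string lies in the difference, and aba is the lexicographically first length-3 string in L(P) \ L(Q).

aba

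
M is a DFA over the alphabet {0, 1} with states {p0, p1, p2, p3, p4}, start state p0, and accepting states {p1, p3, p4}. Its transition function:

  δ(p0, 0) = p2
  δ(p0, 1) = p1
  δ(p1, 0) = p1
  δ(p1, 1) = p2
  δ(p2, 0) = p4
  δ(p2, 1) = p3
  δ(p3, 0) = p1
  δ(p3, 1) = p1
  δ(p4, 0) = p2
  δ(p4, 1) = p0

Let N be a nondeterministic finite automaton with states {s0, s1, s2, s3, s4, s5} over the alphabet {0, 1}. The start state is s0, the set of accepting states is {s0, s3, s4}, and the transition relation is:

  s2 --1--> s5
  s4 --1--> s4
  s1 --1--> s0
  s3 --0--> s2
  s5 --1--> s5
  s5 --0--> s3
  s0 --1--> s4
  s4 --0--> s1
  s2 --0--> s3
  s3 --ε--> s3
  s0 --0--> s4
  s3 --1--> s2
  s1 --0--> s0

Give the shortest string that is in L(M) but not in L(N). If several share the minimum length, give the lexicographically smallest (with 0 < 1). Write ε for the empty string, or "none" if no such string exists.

00

The string 00 is accepted by M but not by N.
No shorter string lies in the difference, and 00 is the lexicographically first length-2 string in L(M) \ L(N).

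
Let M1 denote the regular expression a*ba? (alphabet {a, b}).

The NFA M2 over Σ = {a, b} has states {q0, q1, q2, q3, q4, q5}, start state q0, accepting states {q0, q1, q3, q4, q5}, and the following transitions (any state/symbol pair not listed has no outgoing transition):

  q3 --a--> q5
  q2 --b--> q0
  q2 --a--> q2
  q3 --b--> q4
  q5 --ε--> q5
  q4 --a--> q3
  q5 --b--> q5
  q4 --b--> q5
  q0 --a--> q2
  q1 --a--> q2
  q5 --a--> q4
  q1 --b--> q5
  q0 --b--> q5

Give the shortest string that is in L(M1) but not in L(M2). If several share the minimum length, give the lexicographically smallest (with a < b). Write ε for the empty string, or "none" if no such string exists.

The string aba is accepted by M1 but not by M2.
No shorter string lies in the difference, and aba is the lexicographically first length-3 string in L(M1) \ L(M2).

aba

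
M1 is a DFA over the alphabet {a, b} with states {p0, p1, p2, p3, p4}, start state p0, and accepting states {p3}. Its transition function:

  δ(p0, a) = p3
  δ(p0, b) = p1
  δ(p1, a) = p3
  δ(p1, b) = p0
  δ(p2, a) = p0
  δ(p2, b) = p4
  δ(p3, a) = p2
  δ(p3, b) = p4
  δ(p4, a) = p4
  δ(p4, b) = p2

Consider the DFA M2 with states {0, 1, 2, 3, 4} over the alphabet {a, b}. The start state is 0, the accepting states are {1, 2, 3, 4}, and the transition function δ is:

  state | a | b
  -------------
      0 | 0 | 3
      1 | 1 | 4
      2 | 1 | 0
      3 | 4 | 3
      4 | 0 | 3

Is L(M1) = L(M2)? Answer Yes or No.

No

The string a is accepted by M1 but rejected by M2.
So L(M1) ≠ L(M2).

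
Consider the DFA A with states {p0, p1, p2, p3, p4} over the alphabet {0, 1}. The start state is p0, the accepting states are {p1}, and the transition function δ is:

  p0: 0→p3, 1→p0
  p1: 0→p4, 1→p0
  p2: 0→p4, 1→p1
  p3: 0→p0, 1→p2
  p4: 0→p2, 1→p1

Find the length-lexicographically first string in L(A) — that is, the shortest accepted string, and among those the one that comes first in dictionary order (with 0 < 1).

A breadth-first search from p0 reaches an accepting state first via the path p0 → p3 → p2 → p1 on input 011.
No string of length < 3 is accepted (BFS exhausts all shorter strings without reaching an accepting state), and 011 is the lexicographically least accepting string of length 3.

011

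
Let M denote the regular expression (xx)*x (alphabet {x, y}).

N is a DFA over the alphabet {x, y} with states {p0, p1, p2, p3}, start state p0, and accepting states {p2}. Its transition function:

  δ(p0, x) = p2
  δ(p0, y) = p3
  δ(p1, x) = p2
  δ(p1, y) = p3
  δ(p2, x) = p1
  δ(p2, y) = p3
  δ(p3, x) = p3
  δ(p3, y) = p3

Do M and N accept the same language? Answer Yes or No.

Converting the expression M to a DFA (subset construction, then merging equivalent states) gives the minimal DFA with states {m0, m1, m2}, start state m0, accepting states {m1} and transitions m0: x→m1, y→m2; m1: x→m0, y→m2; m2: x→m2, y→m2.
Exploring the product automaton M × N from the start pair (m0, p0), following both machines on each input symbol, reaches 4 state pairs: (m0, p0), (m1, p2), (m2, p3), (m0, p1).
M accepts in {m1} and N accepts in {p2}. In every reachable pair the two components are either both accepting — (m1, p2) — or both non-accepting, so no string is accepted by exactly one of the machines: L(M) \ L(N) and L(N) \ L(M) are both empty.
Hence every string is accepted by M iff it is accepted by N, and the two languages coincide.

Yes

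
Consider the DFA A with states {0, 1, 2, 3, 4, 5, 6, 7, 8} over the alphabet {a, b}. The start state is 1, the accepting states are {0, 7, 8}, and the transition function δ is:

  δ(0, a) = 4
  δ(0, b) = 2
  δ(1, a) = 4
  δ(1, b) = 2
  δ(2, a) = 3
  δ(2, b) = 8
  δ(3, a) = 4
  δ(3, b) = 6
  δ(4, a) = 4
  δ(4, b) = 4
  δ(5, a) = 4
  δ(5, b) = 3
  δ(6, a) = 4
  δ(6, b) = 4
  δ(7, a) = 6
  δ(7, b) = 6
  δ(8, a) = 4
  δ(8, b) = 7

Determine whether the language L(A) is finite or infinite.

The useful states (reachable from 1 and able to reach an accepting state) are {1, 2, 7, 8}.
Restricted to these states the transition graph has no cycle, so every accepting path has bounded length and L is finite.

finite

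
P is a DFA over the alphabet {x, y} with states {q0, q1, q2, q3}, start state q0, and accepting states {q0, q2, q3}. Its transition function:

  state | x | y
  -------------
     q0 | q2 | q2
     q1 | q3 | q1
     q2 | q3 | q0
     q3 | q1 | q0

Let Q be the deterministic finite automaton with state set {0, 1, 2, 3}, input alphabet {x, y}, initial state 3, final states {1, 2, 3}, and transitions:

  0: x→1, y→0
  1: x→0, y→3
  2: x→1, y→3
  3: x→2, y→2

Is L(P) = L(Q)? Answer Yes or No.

Yes

Exploring the product automaton P × Q from the start pair (q0, 3), following both machines on each input symbol, reaches 4 state pairs: (q0, 3), (q2, 2), (q3, 1), (q1, 0).
P accepts in {q0, q2, q3} and Q accepts in {1, 2, 3}. In every reachable pair the two components are either both accepting — (q0, 3), (q2, 2), (q3, 1) — or both non-accepting, so no string is accepted by exactly one of the machines: L(P) \ L(Q) and L(Q) \ L(P) are both empty.
Hence every string is accepted by P iff it is accepted by Q, and the two languages coincide.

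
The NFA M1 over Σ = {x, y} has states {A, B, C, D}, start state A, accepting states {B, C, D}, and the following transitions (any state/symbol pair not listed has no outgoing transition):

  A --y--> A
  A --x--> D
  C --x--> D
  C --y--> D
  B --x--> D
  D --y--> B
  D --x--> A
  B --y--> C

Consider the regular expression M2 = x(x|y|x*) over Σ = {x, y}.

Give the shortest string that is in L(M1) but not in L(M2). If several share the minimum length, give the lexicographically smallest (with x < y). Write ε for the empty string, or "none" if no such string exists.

The string yx is accepted by M1 but not by M2.
No shorter string lies in the difference, and yx is the lexicographically first length-2 string in L(M1) \ L(M2).

yx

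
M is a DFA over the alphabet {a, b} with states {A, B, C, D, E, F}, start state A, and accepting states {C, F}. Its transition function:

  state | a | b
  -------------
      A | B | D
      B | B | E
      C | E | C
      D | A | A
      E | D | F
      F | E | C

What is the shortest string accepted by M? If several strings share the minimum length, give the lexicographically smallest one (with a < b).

A breadth-first search from A reaches an accepting state first via the path A → B → E → F on input abb.
No string of length < 3 is accepted (BFS exhausts all shorter strings without reaching an accepting state), and abb is the lexicographically least accepting string of length 3.

abb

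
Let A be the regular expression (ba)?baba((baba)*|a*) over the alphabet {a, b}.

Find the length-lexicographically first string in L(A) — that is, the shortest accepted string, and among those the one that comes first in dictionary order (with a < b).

baba

By inspection of the expression, no string of length less than 4 matches, and baba is the lexicographically first match of length 4.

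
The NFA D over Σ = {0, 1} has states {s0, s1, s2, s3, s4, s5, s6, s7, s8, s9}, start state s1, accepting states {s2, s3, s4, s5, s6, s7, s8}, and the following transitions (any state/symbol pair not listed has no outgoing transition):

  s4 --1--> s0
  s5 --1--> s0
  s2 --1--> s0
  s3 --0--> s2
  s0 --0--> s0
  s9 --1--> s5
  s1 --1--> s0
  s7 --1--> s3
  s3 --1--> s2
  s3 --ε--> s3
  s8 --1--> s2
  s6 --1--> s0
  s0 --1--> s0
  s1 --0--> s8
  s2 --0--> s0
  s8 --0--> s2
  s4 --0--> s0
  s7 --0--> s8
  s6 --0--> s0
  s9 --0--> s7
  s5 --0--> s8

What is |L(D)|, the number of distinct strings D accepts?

The useful subgraph on states {s1, s2, s8} is acyclic, so L(D) is finite; the longest accepting path visits 3 useful states, giving maximum string length 2.
Counting accepting paths from s1 by length: 1 of length 1, 2 of length 2. Total 3.

3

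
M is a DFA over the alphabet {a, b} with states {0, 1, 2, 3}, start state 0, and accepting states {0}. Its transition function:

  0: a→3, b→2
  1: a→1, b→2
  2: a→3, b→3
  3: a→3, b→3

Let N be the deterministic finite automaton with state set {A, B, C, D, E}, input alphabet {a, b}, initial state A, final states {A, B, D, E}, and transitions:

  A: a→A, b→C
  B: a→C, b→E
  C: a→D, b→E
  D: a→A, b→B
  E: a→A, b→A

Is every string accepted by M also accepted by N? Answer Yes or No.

Exploring the product automaton M × N from the start pair (0, A), following both machines on each input symbol, reaches 7 state pairs: (0, A), (3, A), (2, C), (3, C), (3, D), (3, E), (3, B).
M accepts in {0} and N accepts in {A, B, D, E}. The reachable pairs whose M-component is accepting are (0, A); in each of them the N-component is accepting too, so the product for L(M) \ L(N) (M-component accepting, N-component rejecting) has no reachable accepting pair and the difference is empty.
Hence every string in L(M) is also in L(N).

Yes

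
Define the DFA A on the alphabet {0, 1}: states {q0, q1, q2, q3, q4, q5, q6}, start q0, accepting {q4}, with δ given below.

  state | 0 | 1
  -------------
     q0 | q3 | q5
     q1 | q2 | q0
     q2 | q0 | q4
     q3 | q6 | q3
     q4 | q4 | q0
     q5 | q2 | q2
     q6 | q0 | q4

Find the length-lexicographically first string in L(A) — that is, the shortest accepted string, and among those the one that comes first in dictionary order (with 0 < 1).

A breadth-first search from q0 reaches an accepting state first via the path q0 → q3 → q6 → q4 on input 001.
No string of length < 3 is accepted (BFS exhausts all shorter strings without reaching an accepting state), and 001 is the lexicographically least accepting string of length 3.

001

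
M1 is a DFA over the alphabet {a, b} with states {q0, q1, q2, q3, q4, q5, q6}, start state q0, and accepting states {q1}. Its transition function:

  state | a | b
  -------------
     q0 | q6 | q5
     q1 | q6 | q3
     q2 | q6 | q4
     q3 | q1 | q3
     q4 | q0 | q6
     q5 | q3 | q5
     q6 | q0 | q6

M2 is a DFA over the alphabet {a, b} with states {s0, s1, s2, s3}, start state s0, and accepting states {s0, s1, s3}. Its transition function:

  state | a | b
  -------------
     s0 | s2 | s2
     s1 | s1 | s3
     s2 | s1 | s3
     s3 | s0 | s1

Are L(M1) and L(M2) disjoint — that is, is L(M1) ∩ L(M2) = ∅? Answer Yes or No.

No

The string baa is accepted by both M1 and M2.
Hence L(M1) ∩ L(M2) ≠ ∅.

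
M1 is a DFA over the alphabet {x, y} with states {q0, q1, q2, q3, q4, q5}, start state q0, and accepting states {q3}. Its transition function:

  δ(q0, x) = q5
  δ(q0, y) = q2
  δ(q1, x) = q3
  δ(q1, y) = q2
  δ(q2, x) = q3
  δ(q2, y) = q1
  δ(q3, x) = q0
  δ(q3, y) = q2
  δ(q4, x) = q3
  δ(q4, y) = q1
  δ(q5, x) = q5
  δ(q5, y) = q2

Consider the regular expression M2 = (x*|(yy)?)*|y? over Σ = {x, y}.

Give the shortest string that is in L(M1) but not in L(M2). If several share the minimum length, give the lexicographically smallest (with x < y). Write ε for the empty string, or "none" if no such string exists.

yx

The string yx is accepted by M1 but not by M2.
No shorter string lies in the difference, and yx is the lexicographically first length-2 string in L(M1) \ L(M2).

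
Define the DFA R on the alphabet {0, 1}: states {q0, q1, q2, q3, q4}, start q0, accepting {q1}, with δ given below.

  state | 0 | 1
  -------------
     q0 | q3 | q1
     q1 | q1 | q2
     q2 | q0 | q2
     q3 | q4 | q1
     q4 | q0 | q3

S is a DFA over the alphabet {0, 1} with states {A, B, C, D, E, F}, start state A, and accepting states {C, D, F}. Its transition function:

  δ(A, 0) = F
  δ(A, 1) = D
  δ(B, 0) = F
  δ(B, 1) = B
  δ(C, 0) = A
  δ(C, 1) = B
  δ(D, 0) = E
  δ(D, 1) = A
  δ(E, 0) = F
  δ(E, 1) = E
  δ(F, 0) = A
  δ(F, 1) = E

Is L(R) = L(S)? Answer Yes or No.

The string 01 is accepted by R but rejected by S.
So L(R) ≠ L(S).

No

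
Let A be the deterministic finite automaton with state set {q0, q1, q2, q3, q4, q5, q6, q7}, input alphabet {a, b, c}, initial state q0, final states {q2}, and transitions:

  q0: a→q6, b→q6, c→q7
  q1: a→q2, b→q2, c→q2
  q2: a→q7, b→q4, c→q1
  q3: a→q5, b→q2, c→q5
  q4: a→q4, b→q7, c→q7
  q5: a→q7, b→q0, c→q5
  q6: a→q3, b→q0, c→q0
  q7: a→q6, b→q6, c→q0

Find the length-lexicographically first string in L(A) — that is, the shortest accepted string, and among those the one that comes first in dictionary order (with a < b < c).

aab

A breadth-first search from q0 reaches an accepting state first via the path q0 → q6 → q3 → q2 on input aab.
No string of length < 3 is accepted (BFS exhausts all shorter strings without reaching an accepting state), and aab is the lexicographically least accepting string of length 3.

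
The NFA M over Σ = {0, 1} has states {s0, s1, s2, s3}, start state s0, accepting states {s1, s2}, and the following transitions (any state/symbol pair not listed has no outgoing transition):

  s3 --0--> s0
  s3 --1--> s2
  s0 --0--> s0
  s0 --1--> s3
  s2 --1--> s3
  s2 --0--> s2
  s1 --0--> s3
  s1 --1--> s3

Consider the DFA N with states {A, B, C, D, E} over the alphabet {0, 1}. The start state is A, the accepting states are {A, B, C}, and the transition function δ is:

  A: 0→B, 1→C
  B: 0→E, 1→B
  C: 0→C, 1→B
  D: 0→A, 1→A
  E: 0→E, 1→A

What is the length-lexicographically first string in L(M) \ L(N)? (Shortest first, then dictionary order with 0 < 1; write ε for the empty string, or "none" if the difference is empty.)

110

The string 110 is accepted by M but not by N.
No shorter string lies in the difference, and 110 is the lexicographically first length-3 string in L(M) \ L(N).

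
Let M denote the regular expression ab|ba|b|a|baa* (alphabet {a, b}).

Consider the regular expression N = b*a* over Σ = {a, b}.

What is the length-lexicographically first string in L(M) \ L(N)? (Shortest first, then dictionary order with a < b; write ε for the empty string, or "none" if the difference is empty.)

The string ab is accepted by M but not by N.
No shorter string lies in the difference, and ab is the lexicographically first length-2 string in L(M) \ L(N).

ab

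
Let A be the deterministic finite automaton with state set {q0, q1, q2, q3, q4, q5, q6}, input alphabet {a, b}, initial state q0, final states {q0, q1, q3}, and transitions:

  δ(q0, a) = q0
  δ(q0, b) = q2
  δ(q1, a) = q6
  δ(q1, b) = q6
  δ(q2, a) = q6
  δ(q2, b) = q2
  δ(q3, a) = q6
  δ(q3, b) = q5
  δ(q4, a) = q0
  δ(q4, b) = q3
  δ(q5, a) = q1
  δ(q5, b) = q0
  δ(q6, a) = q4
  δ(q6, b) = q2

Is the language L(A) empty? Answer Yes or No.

No

The empty string ε is accepted: the run q0 ends in the accepting state q0.
Since at least one string is accepted, L(A) is not empty.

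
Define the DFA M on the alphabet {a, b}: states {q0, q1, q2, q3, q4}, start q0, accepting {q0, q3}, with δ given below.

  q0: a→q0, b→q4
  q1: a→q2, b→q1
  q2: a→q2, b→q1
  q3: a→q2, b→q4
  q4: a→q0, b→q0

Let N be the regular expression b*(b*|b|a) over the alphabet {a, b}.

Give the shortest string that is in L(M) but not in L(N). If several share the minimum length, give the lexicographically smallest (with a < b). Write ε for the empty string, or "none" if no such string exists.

The string aa is accepted by M but not by N.
No shorter string lies in the difference, and aa is the lexicographically first length-2 string in L(M) \ L(N).

aa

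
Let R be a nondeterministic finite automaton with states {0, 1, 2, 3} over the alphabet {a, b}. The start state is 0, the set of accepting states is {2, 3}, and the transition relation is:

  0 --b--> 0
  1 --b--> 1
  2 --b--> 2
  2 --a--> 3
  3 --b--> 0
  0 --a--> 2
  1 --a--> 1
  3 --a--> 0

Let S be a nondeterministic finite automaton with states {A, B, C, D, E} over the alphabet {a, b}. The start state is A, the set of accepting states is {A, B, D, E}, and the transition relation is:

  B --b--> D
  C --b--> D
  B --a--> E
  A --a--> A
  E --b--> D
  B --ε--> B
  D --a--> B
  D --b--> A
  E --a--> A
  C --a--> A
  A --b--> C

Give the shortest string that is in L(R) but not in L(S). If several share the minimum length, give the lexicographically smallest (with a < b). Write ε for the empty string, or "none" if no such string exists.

ab

The string ab is accepted by R but not by S.
No shorter string lies in the difference, and ab is the lexicographically first length-2 string in L(R) \ L(S).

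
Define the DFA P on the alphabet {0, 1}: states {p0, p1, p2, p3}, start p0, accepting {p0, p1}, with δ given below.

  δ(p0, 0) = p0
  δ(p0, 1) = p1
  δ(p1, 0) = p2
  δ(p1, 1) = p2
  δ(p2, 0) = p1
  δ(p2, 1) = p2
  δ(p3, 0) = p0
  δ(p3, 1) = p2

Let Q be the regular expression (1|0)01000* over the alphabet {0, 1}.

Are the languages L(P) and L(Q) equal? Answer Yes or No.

The empty string ε is accepted by P but rejected by Q.
So L(P) ≠ L(Q).

No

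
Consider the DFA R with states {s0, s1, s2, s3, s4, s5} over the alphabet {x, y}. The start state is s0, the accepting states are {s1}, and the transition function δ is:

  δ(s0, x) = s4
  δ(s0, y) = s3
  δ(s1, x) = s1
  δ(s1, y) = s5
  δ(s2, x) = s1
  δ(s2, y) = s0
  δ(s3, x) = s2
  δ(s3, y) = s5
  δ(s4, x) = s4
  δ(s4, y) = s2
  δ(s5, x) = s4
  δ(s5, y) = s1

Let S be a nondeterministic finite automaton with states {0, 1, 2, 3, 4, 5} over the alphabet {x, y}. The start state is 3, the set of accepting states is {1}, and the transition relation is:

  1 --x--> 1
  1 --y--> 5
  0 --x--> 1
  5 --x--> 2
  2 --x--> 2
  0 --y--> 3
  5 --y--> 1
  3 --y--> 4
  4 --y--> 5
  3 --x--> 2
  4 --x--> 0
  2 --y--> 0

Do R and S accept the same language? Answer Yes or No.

Exploring the product automaton R × S from the start pair (s0, 3), following both machines on each input symbol, reaches 6 state pairs: (s0, 3), (s4, 2), (s3, 4), (s2, 0), (s5, 5), (s1, 1).
R accepts in {s1} and S accepts in {1}. In every reachable pair the two components are either both accepting — (s1, 1) — or both non-accepting, so no string is accepted by exactly one of the machines: L(R) \ L(S) and L(S) \ L(R) are both empty.
Hence every string is accepted by R iff it is accepted by S, and the two languages coincide.

Yes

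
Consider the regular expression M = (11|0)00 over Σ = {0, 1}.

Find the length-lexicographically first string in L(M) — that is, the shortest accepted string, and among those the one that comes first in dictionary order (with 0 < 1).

By inspection of the expression, no string of length less than 3 matches, and 000 is the lexicographically first match of length 3.

000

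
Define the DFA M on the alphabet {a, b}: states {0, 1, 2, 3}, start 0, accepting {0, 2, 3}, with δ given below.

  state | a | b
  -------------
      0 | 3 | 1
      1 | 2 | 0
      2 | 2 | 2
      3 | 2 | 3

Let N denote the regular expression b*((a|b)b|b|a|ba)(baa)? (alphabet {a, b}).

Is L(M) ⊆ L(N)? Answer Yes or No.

No

The empty string ε is in L(M) but not in L(N).
So L(M) ⊄ L(N).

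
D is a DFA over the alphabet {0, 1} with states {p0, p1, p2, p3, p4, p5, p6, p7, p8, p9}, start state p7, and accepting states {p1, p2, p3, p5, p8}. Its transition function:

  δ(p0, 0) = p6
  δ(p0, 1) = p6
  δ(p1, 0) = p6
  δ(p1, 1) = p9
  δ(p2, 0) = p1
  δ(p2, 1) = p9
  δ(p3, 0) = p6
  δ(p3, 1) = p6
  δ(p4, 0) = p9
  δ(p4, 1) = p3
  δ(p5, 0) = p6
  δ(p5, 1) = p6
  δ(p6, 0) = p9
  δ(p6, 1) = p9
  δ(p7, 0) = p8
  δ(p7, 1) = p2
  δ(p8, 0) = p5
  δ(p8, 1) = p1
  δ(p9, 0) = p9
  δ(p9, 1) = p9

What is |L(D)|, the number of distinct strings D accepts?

5

The useful subgraph on states {p1, p2, p5, p7, p8} is acyclic, so L(D) is finite; the longest accepting path visits 3 useful states, giving maximum string length 2.
Counting accepting paths from p7 by length: 2 of length 1, 3 of length 2. Total 5.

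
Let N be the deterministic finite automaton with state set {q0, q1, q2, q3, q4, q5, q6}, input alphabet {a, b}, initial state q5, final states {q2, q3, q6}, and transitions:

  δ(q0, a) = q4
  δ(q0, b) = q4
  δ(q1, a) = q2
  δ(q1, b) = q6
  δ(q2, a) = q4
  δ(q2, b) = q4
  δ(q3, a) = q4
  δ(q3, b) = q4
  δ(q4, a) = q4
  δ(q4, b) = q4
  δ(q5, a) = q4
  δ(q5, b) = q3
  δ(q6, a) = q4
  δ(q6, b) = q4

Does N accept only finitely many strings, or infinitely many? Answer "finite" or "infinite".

finite

The useful states (reachable from q5 and able to reach an accepting state) are {q3, q5}.
Restricted to these states the transition graph has no cycle, so every accepting path has bounded length and L is finite.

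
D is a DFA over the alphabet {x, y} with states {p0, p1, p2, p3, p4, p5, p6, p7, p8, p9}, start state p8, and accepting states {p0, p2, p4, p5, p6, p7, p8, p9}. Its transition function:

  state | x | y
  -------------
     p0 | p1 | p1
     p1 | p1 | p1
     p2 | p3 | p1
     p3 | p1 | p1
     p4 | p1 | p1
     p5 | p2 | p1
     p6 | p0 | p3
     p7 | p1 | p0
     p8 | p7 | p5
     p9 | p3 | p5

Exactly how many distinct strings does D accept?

The useful subgraph on states {p0, p2, p5, p7, p8} is acyclic, so L(D) is finite; the longest accepting path visits 3 useful states, giving maximum string length 2.
Counting accepting paths from p8 by length: 1 of length 0, 2 of length 1, 2 of length 2. Total 5.

5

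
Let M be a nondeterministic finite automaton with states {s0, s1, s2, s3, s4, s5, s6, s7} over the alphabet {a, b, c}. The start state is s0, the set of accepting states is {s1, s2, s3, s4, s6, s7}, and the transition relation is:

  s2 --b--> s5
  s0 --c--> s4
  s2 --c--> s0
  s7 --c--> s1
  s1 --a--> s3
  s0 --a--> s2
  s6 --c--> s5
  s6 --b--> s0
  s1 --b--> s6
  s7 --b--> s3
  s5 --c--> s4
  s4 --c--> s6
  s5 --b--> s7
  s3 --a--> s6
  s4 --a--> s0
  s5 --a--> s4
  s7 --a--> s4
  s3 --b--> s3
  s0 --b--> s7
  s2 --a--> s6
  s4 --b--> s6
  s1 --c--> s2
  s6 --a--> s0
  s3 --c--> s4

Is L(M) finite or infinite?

infinite

State s0 is reachable from the start and can reach an accepting state, and it lies on the cycle s0 → s2 → s0.
Traversing that cycle any number of times yields accepted strings of unbounded length, so the language is infinite.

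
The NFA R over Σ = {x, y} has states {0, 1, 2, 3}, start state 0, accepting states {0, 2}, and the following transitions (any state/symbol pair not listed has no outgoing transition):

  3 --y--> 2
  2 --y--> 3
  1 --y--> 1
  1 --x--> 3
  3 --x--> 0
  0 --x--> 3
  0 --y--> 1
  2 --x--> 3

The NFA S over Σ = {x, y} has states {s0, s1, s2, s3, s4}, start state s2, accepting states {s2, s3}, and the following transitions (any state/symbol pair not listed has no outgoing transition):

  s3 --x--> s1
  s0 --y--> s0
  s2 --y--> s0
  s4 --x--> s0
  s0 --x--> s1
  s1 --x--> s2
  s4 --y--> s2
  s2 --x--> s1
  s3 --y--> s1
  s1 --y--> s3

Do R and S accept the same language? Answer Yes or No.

Yes

Exploring the product automaton R × S from the start pair (0, s2), following both machines on each input symbol, reaches 4 state pairs: (0, s2), (3, s1), (1, s0), (2, s3).
R accepts in {0, 2} and S accepts in {s2, s3}. In every reachable pair the two components are either both accepting — (0, s2), (2, s3) — or both non-accepting, so no string is accepted by exactly one of the machines: L(R) \ L(S) and L(S) \ L(R) are both empty.
Hence every string is accepted by R iff it is accepted by S, and the two languages coincide.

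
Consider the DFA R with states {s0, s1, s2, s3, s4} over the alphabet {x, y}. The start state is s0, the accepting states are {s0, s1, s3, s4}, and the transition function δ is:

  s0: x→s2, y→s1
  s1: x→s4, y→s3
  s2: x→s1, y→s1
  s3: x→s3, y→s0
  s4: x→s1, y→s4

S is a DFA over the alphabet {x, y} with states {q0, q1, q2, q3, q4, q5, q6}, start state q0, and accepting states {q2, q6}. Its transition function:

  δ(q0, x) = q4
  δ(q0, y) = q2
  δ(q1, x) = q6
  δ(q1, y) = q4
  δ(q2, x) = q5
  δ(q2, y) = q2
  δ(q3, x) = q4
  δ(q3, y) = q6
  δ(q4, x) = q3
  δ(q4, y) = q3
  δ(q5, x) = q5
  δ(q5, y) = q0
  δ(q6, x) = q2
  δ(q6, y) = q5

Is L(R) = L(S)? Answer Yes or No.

No

The empty string ε is accepted by R but rejected by S.
So L(R) ≠ L(S).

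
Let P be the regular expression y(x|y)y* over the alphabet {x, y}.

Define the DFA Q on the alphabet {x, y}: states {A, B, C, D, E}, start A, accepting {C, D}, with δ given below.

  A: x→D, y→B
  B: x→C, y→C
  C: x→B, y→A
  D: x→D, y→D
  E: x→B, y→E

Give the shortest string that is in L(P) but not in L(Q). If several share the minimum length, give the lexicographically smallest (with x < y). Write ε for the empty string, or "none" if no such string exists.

The string yxy is accepted by P but not by Q.
No shorter string lies in the difference, and yxy is the lexicographically first length-3 string in L(P) \ L(Q).

yxy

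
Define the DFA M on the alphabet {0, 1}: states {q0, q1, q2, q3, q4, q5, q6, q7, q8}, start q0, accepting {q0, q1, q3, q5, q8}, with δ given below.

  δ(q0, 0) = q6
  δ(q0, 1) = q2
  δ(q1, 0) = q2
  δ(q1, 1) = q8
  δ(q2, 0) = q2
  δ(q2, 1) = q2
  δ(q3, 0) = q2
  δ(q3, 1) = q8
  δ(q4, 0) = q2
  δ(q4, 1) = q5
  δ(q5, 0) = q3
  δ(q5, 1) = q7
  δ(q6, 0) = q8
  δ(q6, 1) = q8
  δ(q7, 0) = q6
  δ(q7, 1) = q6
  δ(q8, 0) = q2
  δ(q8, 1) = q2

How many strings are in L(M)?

The useful subgraph on states {q0, q6, q8} is acyclic, so L(M) is finite; the longest accepting path visits 3 useful states, giving maximum string length 2.
Counting accepting paths from q0 by length: 1 of length 0, 2 of length 2. Total 3.

3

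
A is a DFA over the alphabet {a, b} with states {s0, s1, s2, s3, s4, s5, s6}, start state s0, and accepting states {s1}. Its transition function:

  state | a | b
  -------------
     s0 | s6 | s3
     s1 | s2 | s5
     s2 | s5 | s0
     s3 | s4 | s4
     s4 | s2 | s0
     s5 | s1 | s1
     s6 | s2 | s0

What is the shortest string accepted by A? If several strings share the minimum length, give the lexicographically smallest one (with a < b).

A breadth-first search from s0 reaches an accepting state first via the path s0 → s6 → s2 → s5 → s1 on input aaaa.
No string of length < 4 is accepted (BFS exhausts all shorter strings without reaching an accepting state), and aaaa is the lexicographically least accepting string of length 4.

aaaa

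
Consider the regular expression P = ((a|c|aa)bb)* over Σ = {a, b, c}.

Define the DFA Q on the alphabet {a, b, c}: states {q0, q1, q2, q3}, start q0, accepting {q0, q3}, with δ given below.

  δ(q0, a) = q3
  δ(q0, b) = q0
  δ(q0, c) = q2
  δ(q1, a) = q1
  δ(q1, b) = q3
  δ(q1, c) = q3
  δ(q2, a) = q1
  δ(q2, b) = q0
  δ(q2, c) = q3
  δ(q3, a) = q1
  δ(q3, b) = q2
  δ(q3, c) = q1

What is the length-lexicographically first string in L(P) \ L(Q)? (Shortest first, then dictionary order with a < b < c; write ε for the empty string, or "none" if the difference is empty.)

aabb

The string aabb is accepted by P but not by Q.
No shorter string lies in the difference, and aabb is the lexicographically first length-4 string in L(P) \ L(Q).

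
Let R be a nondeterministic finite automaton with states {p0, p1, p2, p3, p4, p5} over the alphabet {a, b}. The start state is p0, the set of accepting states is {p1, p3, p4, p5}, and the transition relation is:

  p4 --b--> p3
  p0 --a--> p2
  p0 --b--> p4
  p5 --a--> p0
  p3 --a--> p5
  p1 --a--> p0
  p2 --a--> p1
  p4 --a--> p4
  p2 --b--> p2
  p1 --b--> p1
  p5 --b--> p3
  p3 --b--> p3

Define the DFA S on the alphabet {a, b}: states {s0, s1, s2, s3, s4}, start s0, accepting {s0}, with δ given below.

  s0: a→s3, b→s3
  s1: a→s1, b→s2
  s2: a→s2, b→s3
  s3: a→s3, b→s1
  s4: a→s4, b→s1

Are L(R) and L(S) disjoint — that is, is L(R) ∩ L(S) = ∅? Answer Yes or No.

Yes

Exploring the product automaton R × S from the start pair (p0, s0), following both machines on each input symbol, reaches 19 state pairs: (p0, s0), (p2, s3), (p4, s3), (p1, s3), (p2, s1), (p3, s1), (p0, s3), (p1, s1), (p2, s2), (p5, s1), (p3, s2), (p4, s1), (p0, s1), (p1, s2), (p5, s2), (p3, s3), (p4, s2), (p0, s2), (p5, s3).
R accepts in {p1, p3, p4, p5} and S accepts in {s0}; no reachable pair has both components accepting, so no string drives both machines to acceptance simultaneously and L(R) ∩ L(S) = ∅.
So no string is accepted by both, and the intersection is empty.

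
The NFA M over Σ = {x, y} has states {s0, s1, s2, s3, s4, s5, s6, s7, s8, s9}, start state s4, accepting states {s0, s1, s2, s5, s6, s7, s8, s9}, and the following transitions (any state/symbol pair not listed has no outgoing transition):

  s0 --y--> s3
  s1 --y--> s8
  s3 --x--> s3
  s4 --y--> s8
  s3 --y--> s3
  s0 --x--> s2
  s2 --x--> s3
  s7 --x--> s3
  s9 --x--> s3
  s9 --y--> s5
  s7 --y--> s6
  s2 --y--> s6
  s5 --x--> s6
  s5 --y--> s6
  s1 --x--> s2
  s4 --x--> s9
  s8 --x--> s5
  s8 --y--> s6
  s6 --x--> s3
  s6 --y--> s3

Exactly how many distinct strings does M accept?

The useful subgraph on states {s4, s5, s6, s8, s9} is acyclic, so L(M) is finite; the longest accepting path visits 4 useful states, giving maximum string length 3.
Counting accepting paths from s4 by length: 2 of length 1, 3 of length 2, 4 of length 3. Total 9.

9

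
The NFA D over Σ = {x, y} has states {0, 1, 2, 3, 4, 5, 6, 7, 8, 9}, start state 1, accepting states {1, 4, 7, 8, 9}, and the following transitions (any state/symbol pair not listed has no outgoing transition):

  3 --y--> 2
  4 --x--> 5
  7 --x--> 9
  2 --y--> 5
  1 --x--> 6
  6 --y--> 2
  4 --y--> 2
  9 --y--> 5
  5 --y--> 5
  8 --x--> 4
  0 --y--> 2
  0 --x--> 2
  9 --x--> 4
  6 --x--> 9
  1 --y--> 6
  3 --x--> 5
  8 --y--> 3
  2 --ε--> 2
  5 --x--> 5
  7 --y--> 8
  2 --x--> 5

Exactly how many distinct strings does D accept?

The useful subgraph on states {1, 4, 6, 9} is acyclic, so L(D) is finite; the longest accepting path visits 4 useful states, giving maximum string length 3.
Counting accepting paths from 1 by length: 1 of length 0, 2 of length 2, 2 of length 3. Total 5.

5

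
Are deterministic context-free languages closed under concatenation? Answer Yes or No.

No

Take L₁ = {ε, c} (finite, hence regular and DCFL) and L₂ = {c aⁿbⁿ : n≥0} ∪ {cc aⁿb²ⁿ : n≥0} (a DCFL: the number of leading c's tells the DPDA whether to pop one stack symbol per b or per two b's). Then L₁L₂ ∩ cca⁺b* = {cc aⁿbⁿ : n≥1} ∪ {cc aⁿb²ⁿ : n≥1}. If L₁L₂ were a DCFL, so would be this intersection with a regular set, and a DPDA for it started from its configuration after reading cc would accept {aⁿbⁿ : n≥1} ∪ {aⁿb²ⁿ : n≥1}, which no deterministic PDA accepts (a DPDA for it would have a single run on aⁿb²ⁿ, accepting after the prefix aⁿbⁿ and accepting again after n more b's; an ordinary PDA that simulates it on a's and b's and, at any moment when it is accepting, may switch to reading only a fresh letter d while feeding each d to the simulation as a b, would accept aⁱbʲdᵏ (k≥1) exactly when both aⁱbʲ and aⁱbʲ⁺ᵏ are in the language, i.e. its language intersected with the regular set a*b*d⁺ would be exactly {aⁿbⁿdⁿ : n≥1} — impossible, since context-free languages are closed under intersection with regular sets and {aⁿbⁿdⁿ} is not context-free). Hence L₁L₂ is not a DCFL.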